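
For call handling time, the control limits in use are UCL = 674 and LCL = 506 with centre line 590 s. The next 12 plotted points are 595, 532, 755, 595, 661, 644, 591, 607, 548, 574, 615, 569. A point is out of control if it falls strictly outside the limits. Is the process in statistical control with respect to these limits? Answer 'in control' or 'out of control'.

out of control

Compare each point to [506, 674]: sample 3 = 755 > UCL.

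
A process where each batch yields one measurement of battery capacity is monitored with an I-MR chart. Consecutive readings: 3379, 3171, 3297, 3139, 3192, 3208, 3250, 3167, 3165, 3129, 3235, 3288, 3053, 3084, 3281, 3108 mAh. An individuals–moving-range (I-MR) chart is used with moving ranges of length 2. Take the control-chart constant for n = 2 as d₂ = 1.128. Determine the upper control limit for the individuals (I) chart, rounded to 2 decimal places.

3465.95

X̄ = (3379 + 3171 + 3297 + 3139 + 3192 + 3208 + 3250 + 3167 + 3165 + 3129 + 3235 + 3288 + 3053 + 3084 + 3281 + 3108) / 16 = 3196.6250
Moving ranges: 208, 126, 158, 53, 16, 42, 83, 2, 36, 106, 53, 235, 31, 197, 173; M̄R̄ = 1519.0000 / 15 = 101.2667
UCL = X̄ + 3·M̄R̄/d₂ = 3196.6250 + 3 × 101.2667 / 1.128 = 3465.9512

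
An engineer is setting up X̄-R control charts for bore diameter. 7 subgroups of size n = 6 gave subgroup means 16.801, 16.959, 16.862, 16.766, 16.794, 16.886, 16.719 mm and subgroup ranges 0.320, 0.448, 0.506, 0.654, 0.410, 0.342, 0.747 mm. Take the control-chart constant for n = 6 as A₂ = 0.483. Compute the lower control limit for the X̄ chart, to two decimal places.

16.59

X̄̄ = (16.801 + 16.959 + 16.862 + 16.766 + 16.794 + 16.886 + 16.719) / 7 = 117.7870 / 7 = 16.8267
R̄ = (0.320 + 0.448 + 0.506 + 0.654 + 0.410 + 0.342 + 0.747) / 7 = 3.4270 / 7 = 0.4896
LCL = X̄̄ − A₂·R̄ = 16.8267 − 0.483 × 0.4896 = 16.5903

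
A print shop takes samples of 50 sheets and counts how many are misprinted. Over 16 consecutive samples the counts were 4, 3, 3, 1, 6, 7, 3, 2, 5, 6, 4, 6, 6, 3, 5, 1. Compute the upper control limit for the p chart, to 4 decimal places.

0.1972

p̄ = Σdᵢ / (k·n) = 65 / (16 × 50) = 0.08125
UCL = p̄ + 3·√(p̄(1−p̄)/n) = 0.08125 + 3 × √(0.08125×0.91875/50) = 0.08125 + 3 × 0.03864 = 0.19717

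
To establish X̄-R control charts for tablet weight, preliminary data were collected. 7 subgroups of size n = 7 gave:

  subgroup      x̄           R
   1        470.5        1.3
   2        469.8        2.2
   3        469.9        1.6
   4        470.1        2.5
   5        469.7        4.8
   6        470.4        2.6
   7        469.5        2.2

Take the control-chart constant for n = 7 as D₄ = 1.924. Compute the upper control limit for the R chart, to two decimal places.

4.73

R̄ = (1.3 + 2.2 + 1.6 + 2.5 + 4.8 + 2.6 + 2.2) / 7 = 17.2000 / 7 = 2.4571
UCL_R = D₄·R̄ = 1.924 × 2.4571 = 4.7275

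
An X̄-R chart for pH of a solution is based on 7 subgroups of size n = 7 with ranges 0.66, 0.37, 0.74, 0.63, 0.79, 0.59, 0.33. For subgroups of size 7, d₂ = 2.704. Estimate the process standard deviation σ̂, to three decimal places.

R̄ = (0.66 + 0.37 + 0.74 + 0.63 + 0.79 + 0.59 + 0.33) / 7 = 0.5871
σ̂ = R̄ / d₂ = 0.5871 / 2.704 = 0.2171

0.217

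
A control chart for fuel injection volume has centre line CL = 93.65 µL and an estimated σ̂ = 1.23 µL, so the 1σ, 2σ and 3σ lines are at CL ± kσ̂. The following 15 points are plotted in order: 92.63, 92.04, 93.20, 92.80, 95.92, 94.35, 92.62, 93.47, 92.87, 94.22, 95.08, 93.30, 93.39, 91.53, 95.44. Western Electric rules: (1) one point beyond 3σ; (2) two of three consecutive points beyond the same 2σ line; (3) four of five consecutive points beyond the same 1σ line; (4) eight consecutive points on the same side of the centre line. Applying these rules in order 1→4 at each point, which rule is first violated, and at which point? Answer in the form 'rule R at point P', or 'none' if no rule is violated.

Zone of each point (C = within 1σ̂, B = 1σ̂–2σ̂, A = 2σ̂–3σ̂, * = beyond 3σ̂; sign = side of CL): 1:-C, 2:-B, 3:-C, 4:-C, 5:+B, 6:+C, 7:-C, 8:-C, 9:-C, 10:+C, 11:+B, 12:-C, 13:-C, 14:-B, 15:+B
No rule fires across all 15 points.

none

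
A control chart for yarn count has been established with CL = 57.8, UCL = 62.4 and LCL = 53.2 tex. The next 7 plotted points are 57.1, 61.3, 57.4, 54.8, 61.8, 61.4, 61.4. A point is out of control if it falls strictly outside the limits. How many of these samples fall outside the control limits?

All 7 points lie within [53.2, 62.4].

0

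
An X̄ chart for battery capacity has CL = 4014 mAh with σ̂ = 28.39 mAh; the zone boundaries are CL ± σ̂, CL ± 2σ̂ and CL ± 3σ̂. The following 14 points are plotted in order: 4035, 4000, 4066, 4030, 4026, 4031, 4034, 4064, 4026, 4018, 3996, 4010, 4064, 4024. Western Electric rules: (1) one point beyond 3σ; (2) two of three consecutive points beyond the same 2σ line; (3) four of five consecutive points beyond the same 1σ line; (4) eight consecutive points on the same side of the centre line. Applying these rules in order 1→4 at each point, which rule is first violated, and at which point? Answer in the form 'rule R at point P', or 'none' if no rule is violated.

rule 4 at point 10

Zone of each point (C = within 1σ̂, B = 1σ̂–2σ̂, A = 2σ̂–3σ̂, * = beyond 3σ̂; sign = side of CL): 1:+C, 2:-C, 3:+B, 4:+C, 5:+C, 6:+C, 7:+C, 8:+B, 9:+C, 10:+C, 11:-C, 12:-C, 13:+B, 14:+C
Rule 4 (eight consecutive points on the same side of the centre line) is satisfied at point 10.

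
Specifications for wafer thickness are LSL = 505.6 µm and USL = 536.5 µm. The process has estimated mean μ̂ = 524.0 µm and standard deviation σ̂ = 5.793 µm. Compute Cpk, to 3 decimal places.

0.719

Cpu = (USL − μ̂) / (3σ̂) = (536.5 − 524.0) / (3 × 5.793) = 0.7193; Cpl = (μ̂ − LSL) / (3σ̂) = (524.0 − 505.6) / (3 × 5.793) = 1.0587; Cpk = min(Cpu, Cpl) = 0.7193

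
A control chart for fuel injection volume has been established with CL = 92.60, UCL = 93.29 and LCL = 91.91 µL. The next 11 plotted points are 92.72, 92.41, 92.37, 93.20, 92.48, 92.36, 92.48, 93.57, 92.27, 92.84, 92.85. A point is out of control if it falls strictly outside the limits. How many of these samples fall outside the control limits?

Compare each point to [91.91, 93.29]: sample 8 = 93.57 > UCL.

1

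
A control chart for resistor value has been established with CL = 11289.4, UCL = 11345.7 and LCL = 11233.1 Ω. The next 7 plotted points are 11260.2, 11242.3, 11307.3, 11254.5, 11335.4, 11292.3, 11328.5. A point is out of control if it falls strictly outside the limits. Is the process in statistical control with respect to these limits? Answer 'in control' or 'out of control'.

in control

All 7 points lie within [11233.1, 11345.7].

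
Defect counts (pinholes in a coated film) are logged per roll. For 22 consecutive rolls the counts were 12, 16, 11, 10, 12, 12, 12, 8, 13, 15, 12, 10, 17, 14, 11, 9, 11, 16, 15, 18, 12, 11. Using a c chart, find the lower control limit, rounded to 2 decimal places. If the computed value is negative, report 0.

1.95

c̄ = (12 + 16 + 11 + 10 + 12 + 12 + 12 + 8 + 13 + 15 + 12 + 10 + 17 + 14 + 11 + 9 + 11 + 16 + 15 + 18 + 12 + 11) / 22 = 277 / 22 = 12.5909
LCL = c̄ − 3√c̄ = 12.5909 − 3 × 3.5484 = 1.9458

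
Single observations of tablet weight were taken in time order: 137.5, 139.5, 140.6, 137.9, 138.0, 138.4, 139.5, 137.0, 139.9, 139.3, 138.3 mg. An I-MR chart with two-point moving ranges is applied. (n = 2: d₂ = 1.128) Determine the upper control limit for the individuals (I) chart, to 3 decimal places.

X̄ = (137.5 + 139.5 + 140.6 + 137.9 + 138.0 + 138.4 + 139.5 + 137.0 + 139.9 + 139.3 + 138.3) / 11 = 138.7182
Moving ranges: 2.0, 1.1, 2.7, 0.1, 0.4, 1.1, 2.5, 2.9, 0.6, 1.0; M̄R̄ = 14.4000 / 10 = 1.4400
UCL = X̄ + 3·M̄R̄/d₂ = 138.7182 + 3 × 1.4400 / 1.128 = 142.5480

142.548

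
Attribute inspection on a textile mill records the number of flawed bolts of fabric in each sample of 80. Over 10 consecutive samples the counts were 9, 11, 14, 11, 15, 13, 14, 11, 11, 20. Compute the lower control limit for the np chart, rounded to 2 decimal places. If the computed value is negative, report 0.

3.03

p̄ = Σdᵢ / (k·n) = 129 / (10 × 80) = 0.16125
LCL = np̄ − 3·√(np̄(1−p̄)) = 12.9000 − 3 × 3.2894 = 3.0319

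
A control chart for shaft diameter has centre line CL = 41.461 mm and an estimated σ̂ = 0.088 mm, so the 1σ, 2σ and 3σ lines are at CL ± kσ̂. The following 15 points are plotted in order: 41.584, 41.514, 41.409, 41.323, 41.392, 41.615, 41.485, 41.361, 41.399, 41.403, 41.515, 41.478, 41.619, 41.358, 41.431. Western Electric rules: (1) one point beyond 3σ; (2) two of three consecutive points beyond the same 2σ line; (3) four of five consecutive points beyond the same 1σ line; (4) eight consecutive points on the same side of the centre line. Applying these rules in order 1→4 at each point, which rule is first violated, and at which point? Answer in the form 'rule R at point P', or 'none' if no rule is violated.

none

Zone of each point (C = within 1σ̂, B = 1σ̂–2σ̂, A = 2σ̂–3σ̂, * = beyond 3σ̂; sign = side of CL): 1:+B, 2:+C, 3:-C, 4:-B, 5:-C, 6:+B, 7:+C, 8:-B, 9:-C, 10:-C, 11:+C, 12:+C, 13:+B, 14:-B, 15:-C
No rule fires across all 15 points.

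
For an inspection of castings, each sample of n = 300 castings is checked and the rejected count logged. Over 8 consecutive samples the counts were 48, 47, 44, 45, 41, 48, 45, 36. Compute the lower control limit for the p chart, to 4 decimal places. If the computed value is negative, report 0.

0.0861

p̄ = Σdᵢ / (k·n) = 354 / (8 × 300) = 0.14750
LCL = p̄ − 3·√(p̄(1−p̄)/n) = 0.14750 − 3 × 0.02047 = 0.08608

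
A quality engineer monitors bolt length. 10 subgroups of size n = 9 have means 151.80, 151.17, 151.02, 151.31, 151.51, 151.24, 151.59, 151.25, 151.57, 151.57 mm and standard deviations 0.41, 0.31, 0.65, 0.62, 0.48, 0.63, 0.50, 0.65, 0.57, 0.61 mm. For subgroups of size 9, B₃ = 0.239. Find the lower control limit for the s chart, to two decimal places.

s̄ = (0.41 + 0.31 + 0.65 + 0.62 + 0.48 + 0.63 + 0.50 + 0.65 + 0.57 + 0.61) / 10 = 0.5430
LCL_s = B₃·s̄ = 0.239 × 0.5430 = 0.1298

0.13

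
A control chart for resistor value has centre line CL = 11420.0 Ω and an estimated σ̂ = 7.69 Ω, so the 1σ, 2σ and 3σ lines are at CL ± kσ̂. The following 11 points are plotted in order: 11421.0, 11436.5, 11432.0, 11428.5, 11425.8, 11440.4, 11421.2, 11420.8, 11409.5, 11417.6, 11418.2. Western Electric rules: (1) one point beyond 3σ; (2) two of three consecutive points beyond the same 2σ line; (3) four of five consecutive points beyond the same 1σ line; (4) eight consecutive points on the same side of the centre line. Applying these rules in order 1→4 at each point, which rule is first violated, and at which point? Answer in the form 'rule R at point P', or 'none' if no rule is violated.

Zone of each point (C = within 1σ̂, B = 1σ̂–2σ̂, A = 2σ̂–3σ̂, * = beyond 3σ̂; sign = side of CL): 1:+C, 2:+A, 3:+B, 4:+B, 5:+C, 6:+A, 7:+C, 8:+C, 9:-B, 10:-C, 11:-C
Rule 3 (four of five consecutive points beyond the same 1σ limit) is satisfied at point 6.

rule 3 at point 6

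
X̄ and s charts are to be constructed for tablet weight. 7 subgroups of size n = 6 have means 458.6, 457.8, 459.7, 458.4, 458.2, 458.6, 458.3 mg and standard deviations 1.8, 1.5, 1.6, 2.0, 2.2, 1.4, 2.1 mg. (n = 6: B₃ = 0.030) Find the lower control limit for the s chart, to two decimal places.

s̄ = (1.8 + 1.5 + 1.6 + 2.0 + 2.2 + 1.4 + 2.1) / 7 = 1.8000
LCL_s = B₃·s̄ = 0.030 × 1.8000 = 0.0540

0.05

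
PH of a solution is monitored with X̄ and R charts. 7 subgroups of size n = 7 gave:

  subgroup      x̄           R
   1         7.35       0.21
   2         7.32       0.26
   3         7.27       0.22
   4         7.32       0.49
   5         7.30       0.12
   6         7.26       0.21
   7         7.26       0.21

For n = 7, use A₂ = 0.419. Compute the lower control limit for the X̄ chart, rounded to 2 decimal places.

7.19

X̄̄ = (7.35 + 7.32 + 7.27 + 7.32 + 7.30 + 7.26 + 7.26) / 7 = 51.0800 / 7 = 7.2971
R̄ = (0.21 + 0.26 + 0.22 + 0.49 + 0.12 + 0.21 + 0.21) / 7 = 1.7200 / 7 = 0.2457
LCL = X̄̄ − A₂·R̄ = 7.2971 − 0.419 × 0.2457 = 7.1942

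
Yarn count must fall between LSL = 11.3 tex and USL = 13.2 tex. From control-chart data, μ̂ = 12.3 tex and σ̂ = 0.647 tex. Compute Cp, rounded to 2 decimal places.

Cp = (USL − LSL) / (6σ̂) = (13.2 − 11.3) / (6 × 0.647) = 1.9000 / 3.8820 = 0.4894

0.49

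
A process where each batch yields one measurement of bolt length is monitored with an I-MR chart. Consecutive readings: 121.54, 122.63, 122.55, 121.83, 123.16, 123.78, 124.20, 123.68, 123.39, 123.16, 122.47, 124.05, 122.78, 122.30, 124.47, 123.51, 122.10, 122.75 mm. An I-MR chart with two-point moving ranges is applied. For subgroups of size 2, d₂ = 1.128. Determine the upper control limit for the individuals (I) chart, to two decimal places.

125.29

X̄ = (121.54 + 122.63 + 122.55 + 121.83 + 123.16 + 123.78 + 124.20 + 123.68 + 123.39 + 123.16 + 122.47 + 124.05 + 122.78 + 122.30 + 124.47 + 123.51 + 122.10 + 122.75) / 18 = 123.0194
Moving ranges: 1.09, 0.08, 0.72, 1.33, 0.62, 0.42, 0.52, 0.29, 0.23, 0.69, 1.58, 1.27, 0.48, 2.17, 0.96, 1.41, 0.65; M̄R̄ = 14.5100 / 17 = 0.8535
UCL = X̄ + 3·M̄R̄/d₂ = 123.0194 + 3 × 0.8535 / 1.128 = 125.2895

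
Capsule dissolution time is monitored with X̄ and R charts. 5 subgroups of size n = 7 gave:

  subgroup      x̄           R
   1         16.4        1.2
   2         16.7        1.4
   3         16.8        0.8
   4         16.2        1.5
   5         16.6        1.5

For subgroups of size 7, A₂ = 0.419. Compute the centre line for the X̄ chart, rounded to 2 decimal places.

16.54

X̄̄ = (16.4 + 16.7 + 16.8 + 16.2 + 16.6) / 5 = 82.7000 / 5 = 16.5400
CL = X̄̄ = 16.5400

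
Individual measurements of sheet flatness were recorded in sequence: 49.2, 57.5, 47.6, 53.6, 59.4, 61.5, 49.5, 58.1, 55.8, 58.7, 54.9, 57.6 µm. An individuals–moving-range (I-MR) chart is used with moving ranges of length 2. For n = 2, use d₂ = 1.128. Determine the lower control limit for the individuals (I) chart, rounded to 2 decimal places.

39.71

X̄ = (49.2 + 57.5 + 47.6 + 53.6 + 59.4 + 61.5 + 49.5 + 58.1 + 55.8 + 58.7 + 54.9 + 57.6) / 12 = 55.2833
Moving ranges: 8.3, 9.9, 6.0, 5.8, 2.1, 12.0, 8.6, 2.3, 2.9, 3.8, 2.7; M̄R̄ = 64.4000 / 11 = 5.8545
LCL = X̄ − 3·M̄R̄/d₂ = 55.2833 − 3 × 5.8545 / 1.128 = 39.7127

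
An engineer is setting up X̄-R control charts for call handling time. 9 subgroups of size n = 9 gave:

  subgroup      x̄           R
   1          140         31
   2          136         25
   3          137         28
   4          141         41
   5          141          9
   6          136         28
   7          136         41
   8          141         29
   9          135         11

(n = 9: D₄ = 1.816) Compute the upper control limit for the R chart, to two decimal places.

R̄ = (31 + 25 + 28 + 41 + 9 + 28 + 41 + 29 + 11) / 9 = 243.0000 / 9 = 27.0000
UCL_R = D₄·R̄ = 1.816 × 27.0000 = 49.0320

49.03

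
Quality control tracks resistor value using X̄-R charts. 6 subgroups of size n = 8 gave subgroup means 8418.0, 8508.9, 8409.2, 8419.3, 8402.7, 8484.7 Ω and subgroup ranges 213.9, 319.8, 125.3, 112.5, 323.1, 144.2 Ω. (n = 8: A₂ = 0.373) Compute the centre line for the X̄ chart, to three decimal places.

X̄̄ = (8418.0 + 8508.9 + 8409.2 + 8419.3 + 8402.7 + 8484.7) / 6 = 50642.8000 / 6 = 8440.4667
CL = X̄̄ = 8440.4667

8440.467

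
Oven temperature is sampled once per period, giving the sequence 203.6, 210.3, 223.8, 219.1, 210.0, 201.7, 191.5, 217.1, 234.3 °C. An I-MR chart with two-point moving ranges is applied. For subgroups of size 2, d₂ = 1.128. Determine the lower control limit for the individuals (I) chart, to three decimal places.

X̄ = (203.6 + 210.3 + 223.8 + 219.1 + 210.0 + 201.7 + 191.5 + 217.1 + 234.3) / 9 = 212.3778
Moving ranges: 6.7, 13.5, 4.7, 9.1, 8.3, 10.2, 25.6, 17.2; M̄R̄ = 95.3000 / 8 = 11.9125
LCL = X̄ − 3·M̄R̄/d₂ = 212.3778 − 3 × 11.9125 / 1.128 = 180.6956

180.696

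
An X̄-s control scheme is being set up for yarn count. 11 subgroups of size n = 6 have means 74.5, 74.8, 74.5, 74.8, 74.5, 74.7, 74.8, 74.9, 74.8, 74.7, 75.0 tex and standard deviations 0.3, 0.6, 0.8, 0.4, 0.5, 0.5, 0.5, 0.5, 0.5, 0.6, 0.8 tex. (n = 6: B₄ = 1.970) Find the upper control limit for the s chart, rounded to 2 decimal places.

s̄ = (0.3 + 0.6 + 0.8 + 0.4 + 0.5 + 0.5 + 0.5 + 0.5 + 0.5 + 0.6 + 0.8) / 11 = 0.5455
UCL_s = B₄·s̄ = 1.970 × 0.5455 = 1.0745

1.07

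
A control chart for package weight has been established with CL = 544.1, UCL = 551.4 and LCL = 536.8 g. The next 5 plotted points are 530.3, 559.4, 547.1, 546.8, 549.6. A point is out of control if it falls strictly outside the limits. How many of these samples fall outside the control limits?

2

Compare each point to [536.8, 551.4]: sample 1 = 530.3 < LCL; sample 2 = 559.4 > UCL.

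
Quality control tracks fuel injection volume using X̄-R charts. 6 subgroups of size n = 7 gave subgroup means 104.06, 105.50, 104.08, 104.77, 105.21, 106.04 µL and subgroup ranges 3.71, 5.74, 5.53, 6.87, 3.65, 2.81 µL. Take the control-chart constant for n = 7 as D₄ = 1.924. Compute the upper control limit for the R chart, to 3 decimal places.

R̄ = (3.71 + 5.74 + 5.53 + 6.87 + 3.65 + 2.81) / 6 = 28.3100 / 6 = 4.7183
UCL_R = D₄·R̄ = 1.924 × 4.7183 = 9.0781

9.078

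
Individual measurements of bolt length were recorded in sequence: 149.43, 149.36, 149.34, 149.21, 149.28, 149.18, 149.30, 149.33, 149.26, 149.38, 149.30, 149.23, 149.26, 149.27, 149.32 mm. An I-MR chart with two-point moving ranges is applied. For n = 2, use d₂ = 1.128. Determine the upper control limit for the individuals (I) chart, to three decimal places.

X̄ = (149.43 + 149.36 + 149.34 + 149.21 + 149.28 + 149.18 + 149.30 + 149.33 + 149.26 + 149.38 + 149.30 + 149.23 + 149.26 + 149.27 + 149.32) / 15 = 149.2967
Moving ranges: 0.07, 0.02, 0.13, 0.07, 0.10, 0.12, 0.03, 0.07, 0.12, 0.08, 0.07, 0.03, 0.01, 0.05; M̄R̄ = 0.9700 / 14 = 0.0693
UCL = X̄ + 3·M̄R̄/d₂ = 149.2967 + 3 × 0.0693 / 1.128 = 149.4809

149.481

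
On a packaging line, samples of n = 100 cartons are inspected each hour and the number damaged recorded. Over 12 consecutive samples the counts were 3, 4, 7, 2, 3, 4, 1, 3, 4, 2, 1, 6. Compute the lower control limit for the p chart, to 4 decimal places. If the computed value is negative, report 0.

p̄ = Σdᵢ / (k·n) = 40 / (12 × 100) = 0.03333
LCL = p̄ − 3·√(p̄(1−p̄)/n) = 0.03333 − 3 × 0.01795 = -0.02052 → 0 (negative, so LCL = 0)

0.0000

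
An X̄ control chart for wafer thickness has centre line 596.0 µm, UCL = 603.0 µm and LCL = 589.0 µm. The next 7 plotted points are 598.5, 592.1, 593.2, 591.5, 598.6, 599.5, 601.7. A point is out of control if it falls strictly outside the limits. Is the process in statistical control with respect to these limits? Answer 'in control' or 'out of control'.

in control

All 7 points lie within [589.0, 603.0].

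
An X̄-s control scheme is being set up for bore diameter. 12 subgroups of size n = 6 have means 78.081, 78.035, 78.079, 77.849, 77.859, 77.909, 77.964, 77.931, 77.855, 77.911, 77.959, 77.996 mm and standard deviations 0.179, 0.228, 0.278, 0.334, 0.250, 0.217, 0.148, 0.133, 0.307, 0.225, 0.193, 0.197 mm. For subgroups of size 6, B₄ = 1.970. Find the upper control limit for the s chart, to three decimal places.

s̄ = (0.179 + 0.228 + 0.278 + 0.334 + 0.250 + 0.217 + 0.148 + 0.133 + 0.307 + 0.225 + 0.193 + 0.197) / 12 = 0.2241
UCL_s = B₄·s̄ = 1.970 × 0.2241 = 0.4414

0.441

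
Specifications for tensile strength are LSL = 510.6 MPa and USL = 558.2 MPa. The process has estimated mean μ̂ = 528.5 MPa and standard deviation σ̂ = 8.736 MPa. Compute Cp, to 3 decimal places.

Cp = (USL − LSL) / (6σ̂) = (558.2 − 510.6) / (6 × 8.736) = 47.6000 / 52.4160 = 0.9081

0.908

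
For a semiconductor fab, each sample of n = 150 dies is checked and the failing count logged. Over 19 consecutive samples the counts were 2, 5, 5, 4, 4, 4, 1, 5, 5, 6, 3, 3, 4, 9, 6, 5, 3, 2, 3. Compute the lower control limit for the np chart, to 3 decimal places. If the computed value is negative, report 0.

p̄ = Σdᵢ / (k·n) = 79 / (19 × 150) = 0.02772
LCL = np̄ − 3·√(np̄(1−p̄)) = 4.1579 − 3 × 2.0106 = -1.8740 → 0 (negative, so LCL = 0)

0.000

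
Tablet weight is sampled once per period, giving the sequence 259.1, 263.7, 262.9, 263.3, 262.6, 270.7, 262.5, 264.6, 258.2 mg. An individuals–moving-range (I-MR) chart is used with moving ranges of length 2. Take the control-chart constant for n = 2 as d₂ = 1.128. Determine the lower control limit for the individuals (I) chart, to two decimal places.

252.66

X̄ = (259.1 + 263.7 + 262.9 + 263.3 + 262.6 + 270.7 + 262.5 + 264.6 + 258.2) / 9 = 263.0667
Moving ranges: 4.6, 0.8, 0.4, 0.7, 8.1, 8.2, 2.1, 6.4; M̄R̄ = 31.3000 / 8 = 3.9125
LCL = X̄ − 3·M̄R̄/d₂ = 263.0667 − 3 × 3.9125 / 1.128 = 252.6611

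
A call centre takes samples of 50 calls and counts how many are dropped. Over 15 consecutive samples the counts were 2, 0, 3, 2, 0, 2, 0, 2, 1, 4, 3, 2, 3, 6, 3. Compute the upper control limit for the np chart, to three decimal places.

p̄ = Σdᵢ / (k·n) = 33 / (15 × 50) = 0.04400
UCL = np̄ + 3·√(np̄(1−p̄)) = 2.2000 + 3 × √(2.2000×0.95600) = 2.2000 + 3 × 1.4502 = 6.5507

6.551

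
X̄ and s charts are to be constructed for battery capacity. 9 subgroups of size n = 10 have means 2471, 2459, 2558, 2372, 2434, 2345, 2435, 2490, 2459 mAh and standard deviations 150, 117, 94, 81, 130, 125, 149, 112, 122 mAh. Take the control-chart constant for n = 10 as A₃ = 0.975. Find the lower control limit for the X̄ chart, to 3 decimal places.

2330.000

X̄̄ = (2471 + 2459 + 2558 + 2372 + 2434 + 2345 + 2435 + 2490 + 2459) / 9 = 2447.0000
s̄ = (150 + 117 + 94 + 81 + 130 + 125 + 149 + 112 + 122) / 9 = 120.0000
LCL = X̄̄ − A₃·s̄ = 2447.0000 − 0.975 × 120.0000 = 2330.0000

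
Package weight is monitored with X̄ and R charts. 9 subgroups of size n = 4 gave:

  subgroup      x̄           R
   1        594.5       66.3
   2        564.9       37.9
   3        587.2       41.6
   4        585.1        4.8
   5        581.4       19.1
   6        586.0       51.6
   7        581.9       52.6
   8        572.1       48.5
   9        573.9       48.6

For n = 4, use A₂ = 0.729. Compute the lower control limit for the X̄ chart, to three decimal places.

550.727

X̄̄ = (594.5 + 564.9 + 587.2 + 585.1 + 581.4 + 586.0 + 581.9 + 572.1 + 573.9) / 9 = 5227.0000 / 9 = 580.7778
R̄ = (66.3 + 37.9 + 41.6 + 4.8 + 19.1 + 51.6 + 52.6 + 48.5 + 48.6) / 9 = 371.0000 / 9 = 41.2222
LCL = X̄̄ − A₂·R̄ = 580.7778 − 0.729 × 41.2222 = 550.7268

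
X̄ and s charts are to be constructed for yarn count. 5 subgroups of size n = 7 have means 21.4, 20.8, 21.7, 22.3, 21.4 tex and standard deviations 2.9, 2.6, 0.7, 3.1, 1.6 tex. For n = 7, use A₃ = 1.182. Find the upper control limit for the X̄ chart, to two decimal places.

24.10

X̄̄ = (21.4 + 20.8 + 21.7 + 22.3 + 21.4) / 5 = 21.5200
s̄ = (2.9 + 2.6 + 0.7 + 3.1 + 1.6) / 5 = 2.1800
UCL = X̄̄ + A₃·s̄ = 21.5200 + 1.182 × 2.1800 = 24.0968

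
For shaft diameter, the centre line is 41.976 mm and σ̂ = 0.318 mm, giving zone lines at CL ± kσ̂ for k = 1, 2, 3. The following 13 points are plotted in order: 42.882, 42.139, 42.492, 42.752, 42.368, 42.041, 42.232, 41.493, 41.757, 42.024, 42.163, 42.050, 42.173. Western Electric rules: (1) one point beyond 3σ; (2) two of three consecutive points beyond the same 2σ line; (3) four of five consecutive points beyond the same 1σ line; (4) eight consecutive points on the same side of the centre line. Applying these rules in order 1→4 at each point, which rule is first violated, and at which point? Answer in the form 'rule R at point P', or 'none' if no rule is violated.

rule 3 at point 5

Zone of each point (C = within 1σ̂, B = 1σ̂–2σ̂, A = 2σ̂–3σ̂, * = beyond 3σ̂; sign = side of CL): 1:+A, 2:+C, 3:+B, 4:+A, 5:+B, 6:+C, 7:+C, 8:-B, 9:-C, 10:+C, 11:+C, 12:+C, 13:+C
Rule 3 (four of five consecutive points beyond the same 1σ limit) is satisfied at point 5.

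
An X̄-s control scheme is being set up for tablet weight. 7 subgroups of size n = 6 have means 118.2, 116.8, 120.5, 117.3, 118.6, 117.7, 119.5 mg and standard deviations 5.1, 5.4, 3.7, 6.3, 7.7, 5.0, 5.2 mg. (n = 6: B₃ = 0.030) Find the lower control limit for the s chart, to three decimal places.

s̄ = (5.1 + 5.4 + 3.7 + 6.3 + 7.7 + 5.0 + 5.2) / 7 = 5.4857
LCL_s = B₃·s̄ = 0.030 × 5.4857 = 0.1646

0.165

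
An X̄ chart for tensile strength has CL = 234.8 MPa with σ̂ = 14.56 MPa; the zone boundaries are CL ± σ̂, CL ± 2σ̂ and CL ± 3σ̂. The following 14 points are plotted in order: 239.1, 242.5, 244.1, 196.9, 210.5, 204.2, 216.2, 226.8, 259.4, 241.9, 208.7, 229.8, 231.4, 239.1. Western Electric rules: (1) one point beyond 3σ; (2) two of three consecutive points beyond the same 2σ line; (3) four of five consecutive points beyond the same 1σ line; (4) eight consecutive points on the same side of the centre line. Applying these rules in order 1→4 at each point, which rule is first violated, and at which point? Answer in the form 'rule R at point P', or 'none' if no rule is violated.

Zone of each point (C = within 1σ̂, B = 1σ̂–2σ̂, A = 2σ̂–3σ̂, * = beyond 3σ̂; sign = side of CL): 1:+C, 2:+C, 3:+C, 4:-A, 5:-B, 6:-A, 7:-B, 8:-C, 9:+B, 10:+C, 11:-B, 12:-C, 13:-C, 14:+C
Rule 2 (two of three consecutive points beyond the same 2σ limit) is satisfied at point 6.

rule 2 at point 6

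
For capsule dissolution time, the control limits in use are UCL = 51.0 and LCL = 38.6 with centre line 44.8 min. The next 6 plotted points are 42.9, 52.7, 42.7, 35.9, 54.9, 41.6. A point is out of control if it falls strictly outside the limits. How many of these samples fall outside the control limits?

Compare each point to [38.6, 51.0]: sample 2 = 52.7 > UCL; sample 4 = 35.9 < LCL; sample 5 = 54.9 > UCL.

3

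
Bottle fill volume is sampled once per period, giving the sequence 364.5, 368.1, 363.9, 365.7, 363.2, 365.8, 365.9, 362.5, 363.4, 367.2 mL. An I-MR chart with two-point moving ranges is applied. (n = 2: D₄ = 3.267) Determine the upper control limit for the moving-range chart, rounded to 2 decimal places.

8.31

Moving ranges: 3.6, 4.2, 1.8, 2.5, 2.6, 0.1, 3.4, 0.9, 3.8; M̄R̄ = 22.9000 / 9 = 2.5444
UCL_MR = D₄·M̄R̄ = 3.267 × 2.5444 = 8.3127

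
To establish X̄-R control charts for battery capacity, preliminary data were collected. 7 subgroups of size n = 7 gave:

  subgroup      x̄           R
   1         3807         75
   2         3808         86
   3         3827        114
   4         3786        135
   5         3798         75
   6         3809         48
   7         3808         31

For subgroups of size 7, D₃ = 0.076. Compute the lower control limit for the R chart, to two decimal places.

6.12

R̄ = (75 + 86 + 114 + 135 + 75 + 48 + 31) / 7 = 564.0000 / 7 = 80.5714
LCL_R = D₃·R̄ = 0.076 × 80.5714 = 6.1234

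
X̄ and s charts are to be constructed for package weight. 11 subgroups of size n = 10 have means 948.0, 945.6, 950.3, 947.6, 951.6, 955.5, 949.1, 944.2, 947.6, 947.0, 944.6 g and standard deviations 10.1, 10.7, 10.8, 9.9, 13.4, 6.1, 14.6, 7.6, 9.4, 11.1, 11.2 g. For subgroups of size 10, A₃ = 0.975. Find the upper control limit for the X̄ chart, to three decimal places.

X̄̄ = (948.0 + 945.6 + 950.3 + 947.6 + 951.6 + 955.5 + 949.1 + 944.2 + 947.6 + 947.0 + 944.6) / 11 = 948.2818
s̄ = (10.1 + 10.7 + 10.8 + 9.9 + 13.4 + 6.1 + 14.6 + 7.6 + 9.4 + 11.1 + 11.2) / 11 = 10.4455
UCL = X̄̄ + A₃·s̄ = 948.2818 + 0.975 × 10.4455 = 958.4661

958.466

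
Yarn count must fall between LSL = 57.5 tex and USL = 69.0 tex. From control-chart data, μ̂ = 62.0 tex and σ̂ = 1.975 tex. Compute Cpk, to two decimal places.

Cpu = (USL − μ̂) / (3σ̂) = (69.0 − 62.0) / (3 × 1.975) = 1.1814; Cpl = (μ̂ − LSL) / (3σ̂) = (62.0 − 57.5) / (3 × 1.975) = 0.7595; Cpk = min(Cpu, Cpl) = 0.7595

0.76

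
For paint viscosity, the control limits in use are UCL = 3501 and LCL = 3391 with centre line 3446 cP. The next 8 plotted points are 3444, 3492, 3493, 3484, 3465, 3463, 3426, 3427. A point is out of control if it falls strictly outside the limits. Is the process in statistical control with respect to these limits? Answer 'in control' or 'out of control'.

in control

All 8 points lie within [3391, 3501].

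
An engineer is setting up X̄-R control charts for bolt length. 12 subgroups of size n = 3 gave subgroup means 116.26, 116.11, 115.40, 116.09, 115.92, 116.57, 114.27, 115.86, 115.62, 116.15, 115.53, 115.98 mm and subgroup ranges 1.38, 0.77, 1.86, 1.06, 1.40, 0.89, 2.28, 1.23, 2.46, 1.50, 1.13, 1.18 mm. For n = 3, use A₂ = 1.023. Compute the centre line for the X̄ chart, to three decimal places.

115.813

X̄̄ = (116.26 + 116.11 + 115.40 + 116.09 + 115.92 + 116.57 + 114.27 + 115.86 + 115.62 + 116.15 + 115.53 + 115.98) / 12 = 1389.7600 / 12 = 115.8133
CL = X̄̄ = 115.8133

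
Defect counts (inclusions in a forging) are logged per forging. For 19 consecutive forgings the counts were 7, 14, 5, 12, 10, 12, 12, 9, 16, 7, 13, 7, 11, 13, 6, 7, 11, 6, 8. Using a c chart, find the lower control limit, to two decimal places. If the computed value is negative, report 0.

0.40

c̄ = (7 + 14 + 5 + 12 + 10 + 12 + 12 + 9 + 16 + 7 + 13 + 7 + 11 + 13 + 6 + 7 + 11 + 6 + 8) / 19 = 186 / 19 = 9.7895
LCL = c̄ − 3√c̄ = 9.7895 − 3 × 3.1288 = 0.4030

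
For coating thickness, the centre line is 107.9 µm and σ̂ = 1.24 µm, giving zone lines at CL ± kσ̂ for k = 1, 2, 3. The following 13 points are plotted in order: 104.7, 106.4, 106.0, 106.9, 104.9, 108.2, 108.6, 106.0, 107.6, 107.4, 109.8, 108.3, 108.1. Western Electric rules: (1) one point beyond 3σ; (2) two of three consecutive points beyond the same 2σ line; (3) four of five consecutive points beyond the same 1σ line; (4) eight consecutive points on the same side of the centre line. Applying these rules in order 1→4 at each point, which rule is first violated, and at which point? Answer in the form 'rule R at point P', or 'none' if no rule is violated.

rule 3 at point 5

Zone of each point (C = within 1σ̂, B = 1σ̂–2σ̂, A = 2σ̂–3σ̂, * = beyond 3σ̂; sign = side of CL): 1:-A, 2:-B, 3:-B, 4:-C, 5:-A, 6:+C, 7:+C, 8:-B, 9:-C, 10:-C, 11:+B, 12:+C, 13:+C
Rule 3 (four of five consecutive points beyond the same 1σ limit) is satisfied at point 5.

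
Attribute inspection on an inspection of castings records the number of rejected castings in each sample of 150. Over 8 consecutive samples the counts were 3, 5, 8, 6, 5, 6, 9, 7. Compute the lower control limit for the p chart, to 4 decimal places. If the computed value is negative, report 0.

0.0000

p̄ = Σdᵢ / (k·n) = 49 / (8 × 150) = 0.04083
LCL = p̄ − 3·√(p̄(1−p̄)/n) = 0.04083 − 3 × 0.01616 = -0.00764 → 0 (negative, so LCL = 0)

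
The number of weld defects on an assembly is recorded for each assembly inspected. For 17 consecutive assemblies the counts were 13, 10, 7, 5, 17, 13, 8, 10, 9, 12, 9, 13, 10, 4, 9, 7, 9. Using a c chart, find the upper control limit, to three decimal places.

c̄ = (13 + 10 + 7 + 5 + 17 + 13 + 8 + 10 + 9 + 12 + 9 + 13 + 10 + 4 + 9 + 7 + 9) / 17 = 165 / 17 = 9.7059
UCL = c̄ + 3√c̄ = 9.7059 + 3 × √9.7059 = 9.7059 + 3 × 3.1154 = 19.0522

19.052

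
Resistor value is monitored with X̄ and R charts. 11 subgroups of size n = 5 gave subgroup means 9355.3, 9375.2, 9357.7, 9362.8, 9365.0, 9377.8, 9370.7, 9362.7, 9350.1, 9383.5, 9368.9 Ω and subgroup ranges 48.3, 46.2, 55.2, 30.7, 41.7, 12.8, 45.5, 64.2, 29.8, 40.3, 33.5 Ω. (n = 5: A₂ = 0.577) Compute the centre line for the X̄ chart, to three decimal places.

X̄̄ = (9355.3 + 9375.2 + 9357.7 + 9362.8 + 9365.0 + 9377.8 + 9370.7 + 9362.7 + 9350.1 + 9383.5 + 9368.9) / 11 = 103029.7000 / 11 = 9366.3364
CL = X̄̄ = 9366.3364

9366.336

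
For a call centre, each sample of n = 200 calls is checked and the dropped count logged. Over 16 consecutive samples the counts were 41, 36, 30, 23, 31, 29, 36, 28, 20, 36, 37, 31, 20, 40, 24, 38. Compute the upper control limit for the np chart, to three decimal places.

p̄ = Σdᵢ / (k·n) = 500 / (16 × 200) = 0.15625
UCL = np̄ + 3·√(np̄(1−p̄)) = 31.2500 + 3 × √(31.2500×0.84375) = 31.2500 + 3 × 5.1349 = 46.6547

46.655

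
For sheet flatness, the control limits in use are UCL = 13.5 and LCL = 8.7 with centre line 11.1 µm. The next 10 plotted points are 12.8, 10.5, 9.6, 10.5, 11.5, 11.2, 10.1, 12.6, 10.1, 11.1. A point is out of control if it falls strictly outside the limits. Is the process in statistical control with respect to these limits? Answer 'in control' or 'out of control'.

in control

All 10 points lie within [8.7, 13.5].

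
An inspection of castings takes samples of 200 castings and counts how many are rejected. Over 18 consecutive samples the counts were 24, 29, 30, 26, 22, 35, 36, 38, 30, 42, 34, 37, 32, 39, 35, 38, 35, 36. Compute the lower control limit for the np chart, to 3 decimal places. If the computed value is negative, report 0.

17.432

p̄ = Σdᵢ / (k·n) = 598 / (18 × 200) = 0.16611
LCL = np̄ − 3·√(np̄(1−p̄)) = 33.2222 − 3 × 5.2634 = 17.4319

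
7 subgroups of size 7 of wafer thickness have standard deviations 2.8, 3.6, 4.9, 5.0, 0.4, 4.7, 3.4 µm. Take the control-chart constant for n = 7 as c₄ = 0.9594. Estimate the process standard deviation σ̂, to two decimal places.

s̄ = (2.8 + 3.6 + 4.9 + 5.0 + 0.4 + 4.7 + 3.4) / 7 = 3.5429
σ̂ = s̄ / c₄ = 3.5429 / 0.9594 = 3.6928

3.69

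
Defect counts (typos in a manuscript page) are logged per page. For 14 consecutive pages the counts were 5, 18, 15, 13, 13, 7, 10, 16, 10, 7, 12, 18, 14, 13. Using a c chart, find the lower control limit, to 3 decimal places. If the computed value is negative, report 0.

c̄ = (5 + 18 + 15 + 13 + 13 + 7 + 10 + 16 + 10 + 7 + 12 + 18 + 14 + 13) / 14 = 171 / 14 = 12.2143
LCL = c̄ − 3√c̄ = 12.2143 − 3 × 3.4949 = 1.7296

1.730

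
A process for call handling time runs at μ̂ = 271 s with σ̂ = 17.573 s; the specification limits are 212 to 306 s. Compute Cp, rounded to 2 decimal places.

0.89

Cp = (USL − LSL) / (6σ̂) = (306 − 212) / (6 × 17.573) = 94.0000 / 105.4380 = 0.8915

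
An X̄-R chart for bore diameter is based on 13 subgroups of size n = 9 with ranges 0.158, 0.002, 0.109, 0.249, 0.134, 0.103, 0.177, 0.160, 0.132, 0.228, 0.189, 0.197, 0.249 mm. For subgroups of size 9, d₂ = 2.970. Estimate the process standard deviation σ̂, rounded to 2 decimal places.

R̄ = (0.158 + 0.002 + 0.109 + 0.249 + 0.134 + 0.103 + 0.177 + 0.160 + 0.132 + 0.228 + 0.189 + 0.197 + 0.249) / 13 = 0.1605
σ̂ = R̄ / d₂ = 0.1605 / 2.970 = 0.0541

0.05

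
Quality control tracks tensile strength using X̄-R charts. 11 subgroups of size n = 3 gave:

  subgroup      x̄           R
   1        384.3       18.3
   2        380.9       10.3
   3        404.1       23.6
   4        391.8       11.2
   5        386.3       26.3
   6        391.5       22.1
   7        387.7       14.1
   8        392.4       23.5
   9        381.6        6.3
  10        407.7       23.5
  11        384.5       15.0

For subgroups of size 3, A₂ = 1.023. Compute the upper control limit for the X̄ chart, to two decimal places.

X̄̄ = (384.3 + 380.9 + 404.1 + 391.8 + 386.3 + 391.5 + 387.7 + 392.4 + 381.6 + 407.7 + 384.5) / 11 = 4292.8000 / 11 = 390.2545
R̄ = (18.3 + 10.3 + 23.6 + 11.2 + 26.3 + 22.1 + 14.1 + 23.5 + 6.3 + 23.5 + 15.0) / 11 = 194.2000 / 11 = 17.6545
UCL = X̄̄ + A₂·R̄ = 390.2545 + 1.023 × 17.6545 = 408.3151

408.32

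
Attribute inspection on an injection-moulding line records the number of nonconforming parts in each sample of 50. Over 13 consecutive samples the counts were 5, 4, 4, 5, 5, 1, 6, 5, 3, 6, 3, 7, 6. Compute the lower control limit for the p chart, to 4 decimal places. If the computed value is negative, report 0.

p̄ = Σdᵢ / (k·n) = 60 / (13 × 50) = 0.09231
LCL = p̄ − 3·√(p̄(1−p̄)/n) = 0.09231 − 3 × 0.04094 = -0.03050 → 0 (negative, so LCL = 0)

0.0000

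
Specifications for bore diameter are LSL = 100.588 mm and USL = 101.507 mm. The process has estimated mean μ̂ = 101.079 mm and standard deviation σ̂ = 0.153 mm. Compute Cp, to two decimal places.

1.00

Cp = (USL − LSL) / (6σ̂) = (101.507 − 100.588) / (6 × 0.153) = 0.9190 / 0.9180 = 1.0011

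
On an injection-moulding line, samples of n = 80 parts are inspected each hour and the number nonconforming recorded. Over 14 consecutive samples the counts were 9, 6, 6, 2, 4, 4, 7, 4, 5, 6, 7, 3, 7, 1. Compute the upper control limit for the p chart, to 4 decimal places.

p̄ = Σdᵢ / (k·n) = 71 / (14 × 80) = 0.06339
UCL = p̄ + 3·√(p̄(1−p̄)/n) = 0.06339 + 3 × √(0.06339×0.93661/80) = 0.06339 + 3 × 0.02724 = 0.14512

0.1451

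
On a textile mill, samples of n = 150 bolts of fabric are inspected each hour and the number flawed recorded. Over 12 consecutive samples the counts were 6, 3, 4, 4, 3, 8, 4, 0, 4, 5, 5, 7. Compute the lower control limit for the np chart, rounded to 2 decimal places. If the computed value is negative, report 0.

p̄ = Σdᵢ / (k·n) = 53 / (12 × 150) = 0.02944
LCL = np̄ − 3·√(np̄(1−p̄)) = 4.4167 − 3 × 2.0704 = -1.7946 → 0 (negative, so LCL = 0)

0.00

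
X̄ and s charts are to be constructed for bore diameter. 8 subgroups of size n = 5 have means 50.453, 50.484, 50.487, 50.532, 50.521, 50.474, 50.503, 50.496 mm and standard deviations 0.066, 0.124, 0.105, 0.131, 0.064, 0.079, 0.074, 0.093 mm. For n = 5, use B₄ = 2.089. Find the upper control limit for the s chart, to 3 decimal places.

0.192

s̄ = (0.066 + 0.124 + 0.105 + 0.131 + 0.064 + 0.079 + 0.074 + 0.093) / 8 = 0.0920
UCL_s = B₄·s̄ = 2.089 × 0.0920 = 0.1922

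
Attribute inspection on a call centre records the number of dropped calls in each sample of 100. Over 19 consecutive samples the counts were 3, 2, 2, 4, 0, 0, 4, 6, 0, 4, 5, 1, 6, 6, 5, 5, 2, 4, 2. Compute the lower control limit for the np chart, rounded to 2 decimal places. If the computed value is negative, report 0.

0.00

p̄ = Σdᵢ / (k·n) = 61 / (19 × 100) = 0.03211
LCL = np̄ − 3·√(np̄(1−p̄)) = 3.2105 − 3 × 1.7628 = -2.0779 → 0 (negative, so LCL = 0)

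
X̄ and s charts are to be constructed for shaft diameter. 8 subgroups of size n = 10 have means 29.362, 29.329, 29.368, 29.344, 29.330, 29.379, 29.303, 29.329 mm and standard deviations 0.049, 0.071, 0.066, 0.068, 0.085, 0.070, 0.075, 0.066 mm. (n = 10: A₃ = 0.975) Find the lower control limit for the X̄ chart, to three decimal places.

29.276

X̄̄ = (29.362 + 29.329 + 29.368 + 29.344 + 29.330 + 29.379 + 29.303 + 29.329) / 8 = 29.3430
s̄ = (0.049 + 0.071 + 0.066 + 0.068 + 0.085 + 0.070 + 0.075 + 0.066) / 8 = 0.0688
LCL = X̄̄ − A₃·s̄ = 29.3430 − 0.975 × 0.0688 = 29.2760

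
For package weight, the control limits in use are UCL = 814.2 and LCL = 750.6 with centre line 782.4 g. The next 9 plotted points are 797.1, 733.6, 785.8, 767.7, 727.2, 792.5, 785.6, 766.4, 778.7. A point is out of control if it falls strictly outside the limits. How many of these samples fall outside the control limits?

2

Compare each point to [750.6, 814.2]: sample 2 = 733.6 < LCL; sample 5 = 727.2 < LCL.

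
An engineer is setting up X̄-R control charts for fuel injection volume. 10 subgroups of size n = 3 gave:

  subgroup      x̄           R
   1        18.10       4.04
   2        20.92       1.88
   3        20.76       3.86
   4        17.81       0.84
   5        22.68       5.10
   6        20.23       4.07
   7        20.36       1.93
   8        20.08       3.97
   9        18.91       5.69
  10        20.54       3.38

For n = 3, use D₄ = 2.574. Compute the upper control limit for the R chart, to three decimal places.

8.947

R̄ = (4.04 + 1.88 + 3.86 + 0.84 + 5.10 + 4.07 + 1.93 + 3.97 + 5.69 + 3.38) / 10 = 34.7600 / 10 = 3.4760
UCL_R = D₄·R̄ = 2.574 × 3.4760 = 8.9472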